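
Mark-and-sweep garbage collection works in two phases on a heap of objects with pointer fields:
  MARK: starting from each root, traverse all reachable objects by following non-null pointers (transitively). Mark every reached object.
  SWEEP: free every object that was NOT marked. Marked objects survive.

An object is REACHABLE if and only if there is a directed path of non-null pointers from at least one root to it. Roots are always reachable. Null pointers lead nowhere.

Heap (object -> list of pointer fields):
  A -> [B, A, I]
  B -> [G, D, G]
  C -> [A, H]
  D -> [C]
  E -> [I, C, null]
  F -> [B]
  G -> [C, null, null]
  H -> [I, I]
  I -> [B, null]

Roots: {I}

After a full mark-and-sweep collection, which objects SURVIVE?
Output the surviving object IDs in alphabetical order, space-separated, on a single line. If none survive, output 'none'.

Roots: I
Mark I: refs=B null, marked=I
Mark B: refs=G D G, marked=B I
Mark G: refs=C null null, marked=B G I
Mark D: refs=C, marked=B D G I
Mark C: refs=A H, marked=B C D G I
Mark A: refs=B A I, marked=A B C D G I
Mark H: refs=I I, marked=A B C D G H I
Unmarked (collected): E F

Answer: A B C D G H I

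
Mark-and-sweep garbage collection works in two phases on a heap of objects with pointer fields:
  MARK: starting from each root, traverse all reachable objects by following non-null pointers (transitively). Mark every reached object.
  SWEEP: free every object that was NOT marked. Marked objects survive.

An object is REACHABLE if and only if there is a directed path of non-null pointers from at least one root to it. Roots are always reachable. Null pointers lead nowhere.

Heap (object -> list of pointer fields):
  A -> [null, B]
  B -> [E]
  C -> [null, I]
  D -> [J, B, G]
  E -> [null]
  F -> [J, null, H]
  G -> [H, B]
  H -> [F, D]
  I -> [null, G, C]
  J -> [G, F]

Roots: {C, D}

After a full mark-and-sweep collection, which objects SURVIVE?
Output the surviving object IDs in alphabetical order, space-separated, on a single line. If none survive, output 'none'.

Answer: B C D E F G H I J

Derivation:
Roots: C D
Mark C: refs=null I, marked=C
Mark D: refs=J B G, marked=C D
Mark I: refs=null G C, marked=C D I
Mark J: refs=G F, marked=C D I J
Mark B: refs=E, marked=B C D I J
Mark G: refs=H B, marked=B C D G I J
Mark F: refs=J null H, marked=B C D F G I J
Mark E: refs=null, marked=B C D E F G I J
Mark H: refs=F D, marked=B C D E F G H I J
Unmarked (collected): A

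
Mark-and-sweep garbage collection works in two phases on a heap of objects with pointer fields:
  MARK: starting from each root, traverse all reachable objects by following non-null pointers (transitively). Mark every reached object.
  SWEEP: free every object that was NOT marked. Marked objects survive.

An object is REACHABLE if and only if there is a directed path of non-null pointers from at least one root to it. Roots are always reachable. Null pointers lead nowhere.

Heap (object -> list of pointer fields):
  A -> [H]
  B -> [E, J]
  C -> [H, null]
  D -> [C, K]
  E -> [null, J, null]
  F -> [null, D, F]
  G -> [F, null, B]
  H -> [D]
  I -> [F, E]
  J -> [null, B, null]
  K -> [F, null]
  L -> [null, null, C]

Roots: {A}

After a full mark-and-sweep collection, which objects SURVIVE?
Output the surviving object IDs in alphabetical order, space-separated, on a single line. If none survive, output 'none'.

Answer: A C D F H K

Derivation:
Roots: A
Mark A: refs=H, marked=A
Mark H: refs=D, marked=A H
Mark D: refs=C K, marked=A D H
Mark C: refs=H null, marked=A C D H
Mark K: refs=F null, marked=A C D H K
Mark F: refs=null D F, marked=A C D F H K
Unmarked (collected): B E G I J L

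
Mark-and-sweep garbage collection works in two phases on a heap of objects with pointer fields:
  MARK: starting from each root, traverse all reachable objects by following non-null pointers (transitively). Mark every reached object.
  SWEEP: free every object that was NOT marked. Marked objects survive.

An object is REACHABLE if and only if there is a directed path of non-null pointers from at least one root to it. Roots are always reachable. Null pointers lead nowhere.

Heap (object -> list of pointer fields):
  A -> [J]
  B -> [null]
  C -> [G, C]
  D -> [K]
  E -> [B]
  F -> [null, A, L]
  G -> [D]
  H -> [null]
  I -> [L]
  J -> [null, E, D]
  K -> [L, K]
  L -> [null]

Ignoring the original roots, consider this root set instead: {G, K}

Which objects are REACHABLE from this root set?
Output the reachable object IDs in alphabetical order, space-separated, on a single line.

Answer: D G K L

Derivation:
Roots: G K
Mark G: refs=D, marked=G
Mark K: refs=L K, marked=G K
Mark D: refs=K, marked=D G K
Mark L: refs=null, marked=D G K L
Unmarked (collected): A B C E F H I J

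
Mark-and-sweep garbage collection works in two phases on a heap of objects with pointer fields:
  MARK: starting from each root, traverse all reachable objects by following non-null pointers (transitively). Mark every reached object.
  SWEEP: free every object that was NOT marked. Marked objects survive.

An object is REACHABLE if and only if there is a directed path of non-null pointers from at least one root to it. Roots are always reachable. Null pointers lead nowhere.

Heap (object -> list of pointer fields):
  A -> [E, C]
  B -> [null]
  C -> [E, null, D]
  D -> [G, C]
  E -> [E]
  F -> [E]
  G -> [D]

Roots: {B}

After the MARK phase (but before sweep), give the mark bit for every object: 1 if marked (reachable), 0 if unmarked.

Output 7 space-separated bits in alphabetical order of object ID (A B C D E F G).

Answer: 0 1 0 0 0 0 0

Derivation:
Roots: B
Mark B: refs=null, marked=B
Unmarked (collected): A C D E F G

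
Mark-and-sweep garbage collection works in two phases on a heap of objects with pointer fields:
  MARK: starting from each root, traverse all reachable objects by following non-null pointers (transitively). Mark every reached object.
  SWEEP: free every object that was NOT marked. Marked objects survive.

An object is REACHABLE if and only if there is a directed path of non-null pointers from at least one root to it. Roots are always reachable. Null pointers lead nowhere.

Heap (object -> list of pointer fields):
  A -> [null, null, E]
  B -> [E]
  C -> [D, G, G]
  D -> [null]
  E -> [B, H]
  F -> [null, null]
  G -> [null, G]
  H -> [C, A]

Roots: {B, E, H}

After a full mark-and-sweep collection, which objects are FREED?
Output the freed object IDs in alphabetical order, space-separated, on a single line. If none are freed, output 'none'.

Answer: F

Derivation:
Roots: B E H
Mark B: refs=E, marked=B
Mark E: refs=B H, marked=B E
Mark H: refs=C A, marked=B E H
Mark C: refs=D G G, marked=B C E H
Mark A: refs=null null E, marked=A B C E H
Mark D: refs=null, marked=A B C D E H
Mark G: refs=null G, marked=A B C D E G H
Unmarked (collected): F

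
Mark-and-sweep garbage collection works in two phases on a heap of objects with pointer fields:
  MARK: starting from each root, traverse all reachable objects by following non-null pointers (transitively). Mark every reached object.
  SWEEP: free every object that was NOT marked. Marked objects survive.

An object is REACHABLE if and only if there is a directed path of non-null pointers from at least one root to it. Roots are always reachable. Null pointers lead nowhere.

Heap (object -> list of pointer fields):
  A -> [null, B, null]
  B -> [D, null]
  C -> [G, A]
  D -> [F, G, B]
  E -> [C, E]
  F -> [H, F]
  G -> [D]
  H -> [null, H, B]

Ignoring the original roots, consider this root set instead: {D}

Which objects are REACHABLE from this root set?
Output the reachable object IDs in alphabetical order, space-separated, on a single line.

Roots: D
Mark D: refs=F G B, marked=D
Mark F: refs=H F, marked=D F
Mark G: refs=D, marked=D F G
Mark B: refs=D null, marked=B D F G
Mark H: refs=null H B, marked=B D F G H
Unmarked (collected): A C E

Answer: B D F G H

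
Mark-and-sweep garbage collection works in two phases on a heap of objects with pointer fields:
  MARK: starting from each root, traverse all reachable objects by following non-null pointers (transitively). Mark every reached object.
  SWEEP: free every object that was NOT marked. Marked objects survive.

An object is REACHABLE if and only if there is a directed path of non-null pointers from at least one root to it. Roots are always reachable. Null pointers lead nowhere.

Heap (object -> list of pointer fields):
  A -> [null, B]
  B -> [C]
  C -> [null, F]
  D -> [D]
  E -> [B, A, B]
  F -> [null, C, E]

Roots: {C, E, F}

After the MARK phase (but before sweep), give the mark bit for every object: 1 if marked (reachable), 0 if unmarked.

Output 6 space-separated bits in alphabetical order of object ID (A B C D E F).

Answer: 1 1 1 0 1 1

Derivation:
Roots: C E F
Mark C: refs=null F, marked=C
Mark E: refs=B A B, marked=C E
Mark F: refs=null C E, marked=C E F
Mark B: refs=C, marked=B C E F
Mark A: refs=null B, marked=A B C E F
Unmarked (collected): D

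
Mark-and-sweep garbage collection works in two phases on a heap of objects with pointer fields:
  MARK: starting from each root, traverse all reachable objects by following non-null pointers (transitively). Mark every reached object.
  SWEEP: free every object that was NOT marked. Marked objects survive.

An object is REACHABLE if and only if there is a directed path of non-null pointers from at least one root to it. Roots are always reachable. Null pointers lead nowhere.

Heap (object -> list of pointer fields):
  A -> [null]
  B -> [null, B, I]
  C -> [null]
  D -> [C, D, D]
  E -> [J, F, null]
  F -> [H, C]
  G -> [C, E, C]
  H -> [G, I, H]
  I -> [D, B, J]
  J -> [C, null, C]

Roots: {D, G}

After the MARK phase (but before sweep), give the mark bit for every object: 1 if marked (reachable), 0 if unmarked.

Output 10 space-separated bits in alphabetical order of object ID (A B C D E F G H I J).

Answer: 0 1 1 1 1 1 1 1 1 1

Derivation:
Roots: D G
Mark D: refs=C D D, marked=D
Mark G: refs=C E C, marked=D G
Mark C: refs=null, marked=C D G
Mark E: refs=J F null, marked=C D E G
Mark J: refs=C null C, marked=C D E G J
Mark F: refs=H C, marked=C D E F G J
Mark H: refs=G I H, marked=C D E F G H J
Mark I: refs=D B J, marked=C D E F G H I J
Mark B: refs=null B I, marked=B C D E F G H I J
Unmarked (collected): A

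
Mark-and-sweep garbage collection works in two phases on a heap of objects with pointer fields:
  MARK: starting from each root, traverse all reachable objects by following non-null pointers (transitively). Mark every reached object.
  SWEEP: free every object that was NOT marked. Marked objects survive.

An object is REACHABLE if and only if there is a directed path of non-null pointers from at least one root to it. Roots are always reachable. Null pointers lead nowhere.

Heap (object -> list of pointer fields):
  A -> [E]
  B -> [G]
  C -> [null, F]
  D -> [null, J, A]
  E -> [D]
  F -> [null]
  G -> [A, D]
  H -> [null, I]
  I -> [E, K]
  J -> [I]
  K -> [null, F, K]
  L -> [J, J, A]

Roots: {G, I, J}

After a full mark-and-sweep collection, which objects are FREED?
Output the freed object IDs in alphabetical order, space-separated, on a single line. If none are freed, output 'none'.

Roots: G I J
Mark G: refs=A D, marked=G
Mark I: refs=E K, marked=G I
Mark J: refs=I, marked=G I J
Mark A: refs=E, marked=A G I J
Mark D: refs=null J A, marked=A D G I J
Mark E: refs=D, marked=A D E G I J
Mark K: refs=null F K, marked=A D E G I J K
Mark F: refs=null, marked=A D E F G I J K
Unmarked (collected): B C H L

Answer: B C H L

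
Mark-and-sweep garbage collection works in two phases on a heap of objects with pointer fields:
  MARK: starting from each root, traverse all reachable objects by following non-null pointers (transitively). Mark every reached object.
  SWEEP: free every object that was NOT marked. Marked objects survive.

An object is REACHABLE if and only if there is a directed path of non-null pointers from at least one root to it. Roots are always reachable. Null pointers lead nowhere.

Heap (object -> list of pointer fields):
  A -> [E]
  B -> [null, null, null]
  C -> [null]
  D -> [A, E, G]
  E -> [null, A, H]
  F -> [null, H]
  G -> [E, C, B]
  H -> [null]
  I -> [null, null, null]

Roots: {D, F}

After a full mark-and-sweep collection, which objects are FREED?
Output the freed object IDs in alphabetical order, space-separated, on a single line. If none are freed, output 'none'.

Answer: I

Derivation:
Roots: D F
Mark D: refs=A E G, marked=D
Mark F: refs=null H, marked=D F
Mark A: refs=E, marked=A D F
Mark E: refs=null A H, marked=A D E F
Mark G: refs=E C B, marked=A D E F G
Mark H: refs=null, marked=A D E F G H
Mark C: refs=null, marked=A C D E F G H
Mark B: refs=null null null, marked=A B C D E F G H
Unmarked (collected): I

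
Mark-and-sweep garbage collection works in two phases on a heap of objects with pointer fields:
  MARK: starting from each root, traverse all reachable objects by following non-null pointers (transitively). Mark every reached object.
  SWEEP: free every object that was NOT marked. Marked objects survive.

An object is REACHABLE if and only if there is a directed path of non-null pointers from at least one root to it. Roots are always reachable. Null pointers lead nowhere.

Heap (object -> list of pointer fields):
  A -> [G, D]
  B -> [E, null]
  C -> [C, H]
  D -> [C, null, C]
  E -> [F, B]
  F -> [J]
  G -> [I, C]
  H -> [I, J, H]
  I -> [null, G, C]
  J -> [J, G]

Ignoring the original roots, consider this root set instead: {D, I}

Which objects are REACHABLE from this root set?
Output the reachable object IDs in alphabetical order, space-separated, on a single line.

Roots: D I
Mark D: refs=C null C, marked=D
Mark I: refs=null G C, marked=D I
Mark C: refs=C H, marked=C D I
Mark G: refs=I C, marked=C D G I
Mark H: refs=I J H, marked=C D G H I
Mark J: refs=J G, marked=C D G H I J
Unmarked (collected): A B E F

Answer: C D G H I J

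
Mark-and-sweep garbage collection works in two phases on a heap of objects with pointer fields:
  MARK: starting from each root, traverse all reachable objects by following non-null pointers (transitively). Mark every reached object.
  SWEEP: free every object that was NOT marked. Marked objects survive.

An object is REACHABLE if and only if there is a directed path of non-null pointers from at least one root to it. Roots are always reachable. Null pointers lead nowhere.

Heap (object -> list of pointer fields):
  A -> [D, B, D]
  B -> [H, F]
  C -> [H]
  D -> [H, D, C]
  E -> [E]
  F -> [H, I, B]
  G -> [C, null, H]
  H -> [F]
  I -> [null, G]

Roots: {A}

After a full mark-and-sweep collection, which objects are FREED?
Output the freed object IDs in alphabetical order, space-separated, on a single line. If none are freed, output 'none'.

Answer: E

Derivation:
Roots: A
Mark A: refs=D B D, marked=A
Mark D: refs=H D C, marked=A D
Mark B: refs=H F, marked=A B D
Mark H: refs=F, marked=A B D H
Mark C: refs=H, marked=A B C D H
Mark F: refs=H I B, marked=A B C D F H
Mark I: refs=null G, marked=A B C D F H I
Mark G: refs=C null H, marked=A B C D F G H I
Unmarked (collected): E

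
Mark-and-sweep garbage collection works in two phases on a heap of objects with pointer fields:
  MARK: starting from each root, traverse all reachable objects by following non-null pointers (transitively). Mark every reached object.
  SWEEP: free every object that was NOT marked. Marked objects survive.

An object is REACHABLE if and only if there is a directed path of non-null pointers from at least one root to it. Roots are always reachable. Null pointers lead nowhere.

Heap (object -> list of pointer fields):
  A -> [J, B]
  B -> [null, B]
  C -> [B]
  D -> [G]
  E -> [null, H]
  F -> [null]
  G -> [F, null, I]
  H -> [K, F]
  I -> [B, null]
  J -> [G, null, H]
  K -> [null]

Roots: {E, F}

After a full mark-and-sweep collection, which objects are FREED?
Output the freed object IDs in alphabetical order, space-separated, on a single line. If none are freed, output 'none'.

Roots: E F
Mark E: refs=null H, marked=E
Mark F: refs=null, marked=E F
Mark H: refs=K F, marked=E F H
Mark K: refs=null, marked=E F H K
Unmarked (collected): A B C D G I J

Answer: A B C D G I J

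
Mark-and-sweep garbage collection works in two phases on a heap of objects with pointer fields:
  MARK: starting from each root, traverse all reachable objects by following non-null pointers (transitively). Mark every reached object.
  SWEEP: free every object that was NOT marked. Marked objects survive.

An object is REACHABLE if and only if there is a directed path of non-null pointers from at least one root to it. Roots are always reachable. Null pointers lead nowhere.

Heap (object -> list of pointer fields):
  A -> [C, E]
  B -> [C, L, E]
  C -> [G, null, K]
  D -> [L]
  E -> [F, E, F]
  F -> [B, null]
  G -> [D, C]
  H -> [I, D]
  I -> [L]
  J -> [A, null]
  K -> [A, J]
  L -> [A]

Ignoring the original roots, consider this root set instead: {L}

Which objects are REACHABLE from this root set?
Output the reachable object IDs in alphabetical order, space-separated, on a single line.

Answer: A B C D E F G J K L

Derivation:
Roots: L
Mark L: refs=A, marked=L
Mark A: refs=C E, marked=A L
Mark C: refs=G null K, marked=A C L
Mark E: refs=F E F, marked=A C E L
Mark G: refs=D C, marked=A C E G L
Mark K: refs=A J, marked=A C E G K L
Mark F: refs=B null, marked=A C E F G K L
Mark D: refs=L, marked=A C D E F G K L
Mark J: refs=A null, marked=A C D E F G J K L
Mark B: refs=C L E, marked=A B C D E F G J K L
Unmarked (collected): H I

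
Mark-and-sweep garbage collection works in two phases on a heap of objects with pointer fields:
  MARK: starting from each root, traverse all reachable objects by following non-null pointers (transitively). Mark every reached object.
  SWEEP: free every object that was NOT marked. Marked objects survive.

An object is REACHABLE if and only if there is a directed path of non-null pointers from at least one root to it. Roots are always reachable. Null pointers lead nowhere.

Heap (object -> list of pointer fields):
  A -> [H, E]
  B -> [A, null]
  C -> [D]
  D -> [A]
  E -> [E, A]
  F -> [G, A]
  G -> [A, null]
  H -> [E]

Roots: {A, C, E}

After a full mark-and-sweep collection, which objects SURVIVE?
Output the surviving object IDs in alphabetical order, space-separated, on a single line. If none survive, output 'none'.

Roots: A C E
Mark A: refs=H E, marked=A
Mark C: refs=D, marked=A C
Mark E: refs=E A, marked=A C E
Mark H: refs=E, marked=A C E H
Mark D: refs=A, marked=A C D E H
Unmarked (collected): B F G

Answer: A C D E H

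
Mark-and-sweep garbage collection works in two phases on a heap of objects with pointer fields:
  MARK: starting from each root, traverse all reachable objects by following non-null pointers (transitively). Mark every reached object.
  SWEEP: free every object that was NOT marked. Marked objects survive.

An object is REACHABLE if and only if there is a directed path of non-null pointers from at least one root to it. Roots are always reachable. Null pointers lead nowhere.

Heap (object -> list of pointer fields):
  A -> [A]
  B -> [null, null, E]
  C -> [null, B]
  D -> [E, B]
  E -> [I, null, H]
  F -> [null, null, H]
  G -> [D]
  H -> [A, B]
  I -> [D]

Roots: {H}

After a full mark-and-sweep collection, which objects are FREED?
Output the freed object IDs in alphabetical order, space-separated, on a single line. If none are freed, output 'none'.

Roots: H
Mark H: refs=A B, marked=H
Mark A: refs=A, marked=A H
Mark B: refs=null null E, marked=A B H
Mark E: refs=I null H, marked=A B E H
Mark I: refs=D, marked=A B E H I
Mark D: refs=E B, marked=A B D E H I
Unmarked (collected): C F G

Answer: C F G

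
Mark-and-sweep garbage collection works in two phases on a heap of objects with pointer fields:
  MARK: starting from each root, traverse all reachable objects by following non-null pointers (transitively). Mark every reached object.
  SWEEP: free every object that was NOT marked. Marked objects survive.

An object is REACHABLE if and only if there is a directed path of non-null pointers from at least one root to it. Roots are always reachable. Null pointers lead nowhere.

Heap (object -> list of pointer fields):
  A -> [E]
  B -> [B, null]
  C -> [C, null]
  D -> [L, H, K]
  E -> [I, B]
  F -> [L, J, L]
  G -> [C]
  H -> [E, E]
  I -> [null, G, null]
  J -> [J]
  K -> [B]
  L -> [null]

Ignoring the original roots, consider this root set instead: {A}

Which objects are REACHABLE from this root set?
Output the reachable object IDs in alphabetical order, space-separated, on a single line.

Answer: A B C E G I

Derivation:
Roots: A
Mark A: refs=E, marked=A
Mark E: refs=I B, marked=A E
Mark I: refs=null G null, marked=A E I
Mark B: refs=B null, marked=A B E I
Mark G: refs=C, marked=A B E G I
Mark C: refs=C null, marked=A B C E G I
Unmarked (collected): D F H J K L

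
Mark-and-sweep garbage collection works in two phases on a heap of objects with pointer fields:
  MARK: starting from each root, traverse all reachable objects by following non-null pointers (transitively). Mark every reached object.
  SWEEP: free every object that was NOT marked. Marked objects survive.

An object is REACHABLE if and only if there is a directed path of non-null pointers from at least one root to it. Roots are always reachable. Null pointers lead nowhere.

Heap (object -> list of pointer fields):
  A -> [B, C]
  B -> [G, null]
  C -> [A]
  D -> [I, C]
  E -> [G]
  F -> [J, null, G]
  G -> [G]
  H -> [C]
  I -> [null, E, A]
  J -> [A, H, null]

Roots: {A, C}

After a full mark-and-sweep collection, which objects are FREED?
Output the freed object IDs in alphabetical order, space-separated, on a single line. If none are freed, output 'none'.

Roots: A C
Mark A: refs=B C, marked=A
Mark C: refs=A, marked=A C
Mark B: refs=G null, marked=A B C
Mark G: refs=G, marked=A B C G
Unmarked (collected): D E F H I J

Answer: D E F H I J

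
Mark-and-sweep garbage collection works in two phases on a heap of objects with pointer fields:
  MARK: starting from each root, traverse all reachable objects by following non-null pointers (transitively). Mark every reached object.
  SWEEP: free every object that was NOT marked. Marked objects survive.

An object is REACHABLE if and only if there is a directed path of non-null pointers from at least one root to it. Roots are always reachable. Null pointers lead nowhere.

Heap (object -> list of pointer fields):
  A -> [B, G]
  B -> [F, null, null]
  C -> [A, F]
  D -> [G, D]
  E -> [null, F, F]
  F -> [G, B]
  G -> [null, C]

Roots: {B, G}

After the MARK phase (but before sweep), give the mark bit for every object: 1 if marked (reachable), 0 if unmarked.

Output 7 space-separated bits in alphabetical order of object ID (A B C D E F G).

Roots: B G
Mark B: refs=F null null, marked=B
Mark G: refs=null C, marked=B G
Mark F: refs=G B, marked=B F G
Mark C: refs=A F, marked=B C F G
Mark A: refs=B G, marked=A B C F G
Unmarked (collected): D E

Answer: 1 1 1 0 0 1 1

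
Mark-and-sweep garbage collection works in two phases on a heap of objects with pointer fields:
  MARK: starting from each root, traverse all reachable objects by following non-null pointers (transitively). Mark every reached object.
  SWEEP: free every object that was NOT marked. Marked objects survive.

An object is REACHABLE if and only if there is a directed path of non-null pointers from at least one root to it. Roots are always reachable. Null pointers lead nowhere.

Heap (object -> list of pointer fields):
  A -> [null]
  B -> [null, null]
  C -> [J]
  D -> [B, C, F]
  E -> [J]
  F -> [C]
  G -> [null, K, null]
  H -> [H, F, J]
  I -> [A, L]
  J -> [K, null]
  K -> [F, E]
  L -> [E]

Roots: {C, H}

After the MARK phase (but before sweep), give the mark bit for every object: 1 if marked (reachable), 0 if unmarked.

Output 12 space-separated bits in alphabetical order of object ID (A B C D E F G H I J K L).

Answer: 0 0 1 0 1 1 0 1 0 1 1 0

Derivation:
Roots: C H
Mark C: refs=J, marked=C
Mark H: refs=H F J, marked=C H
Mark J: refs=K null, marked=C H J
Mark F: refs=C, marked=C F H J
Mark K: refs=F E, marked=C F H J K
Mark E: refs=J, marked=C E F H J K
Unmarked (collected): A B D G I L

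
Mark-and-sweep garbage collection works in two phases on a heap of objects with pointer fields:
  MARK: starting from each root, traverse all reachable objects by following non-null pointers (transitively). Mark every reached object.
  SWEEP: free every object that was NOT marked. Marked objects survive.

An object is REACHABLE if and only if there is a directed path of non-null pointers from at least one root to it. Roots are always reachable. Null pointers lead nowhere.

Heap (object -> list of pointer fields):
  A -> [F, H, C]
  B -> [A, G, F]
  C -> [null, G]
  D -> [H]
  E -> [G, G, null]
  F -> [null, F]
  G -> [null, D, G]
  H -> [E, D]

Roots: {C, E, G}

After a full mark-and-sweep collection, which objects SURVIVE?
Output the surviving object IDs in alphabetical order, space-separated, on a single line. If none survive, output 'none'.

Answer: C D E G H

Derivation:
Roots: C E G
Mark C: refs=null G, marked=C
Mark E: refs=G G null, marked=C E
Mark G: refs=null D G, marked=C E G
Mark D: refs=H, marked=C D E G
Mark H: refs=E D, marked=C D E G H
Unmarked (collected): A B F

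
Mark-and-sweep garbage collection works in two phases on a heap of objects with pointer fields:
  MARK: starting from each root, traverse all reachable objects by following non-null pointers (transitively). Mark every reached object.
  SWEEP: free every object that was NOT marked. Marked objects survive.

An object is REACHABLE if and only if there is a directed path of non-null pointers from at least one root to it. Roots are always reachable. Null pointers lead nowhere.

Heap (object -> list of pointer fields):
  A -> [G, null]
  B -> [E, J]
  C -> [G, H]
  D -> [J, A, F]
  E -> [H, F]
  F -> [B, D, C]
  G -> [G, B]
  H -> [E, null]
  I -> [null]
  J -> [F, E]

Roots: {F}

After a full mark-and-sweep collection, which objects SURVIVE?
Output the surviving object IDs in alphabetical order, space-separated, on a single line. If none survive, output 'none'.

Roots: F
Mark F: refs=B D C, marked=F
Mark B: refs=E J, marked=B F
Mark D: refs=J A F, marked=B D F
Mark C: refs=G H, marked=B C D F
Mark E: refs=H F, marked=B C D E F
Mark J: refs=F E, marked=B C D E F J
Mark A: refs=G null, marked=A B C D E F J
Mark G: refs=G B, marked=A B C D E F G J
Mark H: refs=E null, marked=A B C D E F G H J
Unmarked (collected): I

Answer: A B C D E F G H J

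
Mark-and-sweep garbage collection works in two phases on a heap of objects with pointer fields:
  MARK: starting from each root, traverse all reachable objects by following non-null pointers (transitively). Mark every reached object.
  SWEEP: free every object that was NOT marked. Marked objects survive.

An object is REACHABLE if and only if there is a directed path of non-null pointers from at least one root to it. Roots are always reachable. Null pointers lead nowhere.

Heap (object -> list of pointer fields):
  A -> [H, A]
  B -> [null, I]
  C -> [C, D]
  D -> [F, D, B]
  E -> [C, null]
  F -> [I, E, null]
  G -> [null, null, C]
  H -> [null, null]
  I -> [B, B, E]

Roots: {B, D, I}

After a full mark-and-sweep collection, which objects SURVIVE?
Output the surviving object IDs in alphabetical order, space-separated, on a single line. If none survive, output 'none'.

Answer: B C D E F I

Derivation:
Roots: B D I
Mark B: refs=null I, marked=B
Mark D: refs=F D B, marked=B D
Mark I: refs=B B E, marked=B D I
Mark F: refs=I E null, marked=B D F I
Mark E: refs=C null, marked=B D E F I
Mark C: refs=C D, marked=B C D E F I
Unmarked (collected): A G H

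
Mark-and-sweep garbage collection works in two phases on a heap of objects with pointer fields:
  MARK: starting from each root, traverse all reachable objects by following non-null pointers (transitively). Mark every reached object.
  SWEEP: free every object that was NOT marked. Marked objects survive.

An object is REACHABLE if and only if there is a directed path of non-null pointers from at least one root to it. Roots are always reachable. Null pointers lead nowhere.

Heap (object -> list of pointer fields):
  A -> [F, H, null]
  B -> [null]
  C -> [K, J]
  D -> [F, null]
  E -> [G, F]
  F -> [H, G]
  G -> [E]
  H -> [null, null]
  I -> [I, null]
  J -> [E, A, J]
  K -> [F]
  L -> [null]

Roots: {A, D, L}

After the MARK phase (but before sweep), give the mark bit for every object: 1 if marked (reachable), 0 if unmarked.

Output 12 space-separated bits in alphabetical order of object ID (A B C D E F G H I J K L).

Answer: 1 0 0 1 1 1 1 1 0 0 0 1

Derivation:
Roots: A D L
Mark A: refs=F H null, marked=A
Mark D: refs=F null, marked=A D
Mark L: refs=null, marked=A D L
Mark F: refs=H G, marked=A D F L
Mark H: refs=null null, marked=A D F H L
Mark G: refs=E, marked=A D F G H L
Mark E: refs=G F, marked=A D E F G H L
Unmarked (collected): B C I J K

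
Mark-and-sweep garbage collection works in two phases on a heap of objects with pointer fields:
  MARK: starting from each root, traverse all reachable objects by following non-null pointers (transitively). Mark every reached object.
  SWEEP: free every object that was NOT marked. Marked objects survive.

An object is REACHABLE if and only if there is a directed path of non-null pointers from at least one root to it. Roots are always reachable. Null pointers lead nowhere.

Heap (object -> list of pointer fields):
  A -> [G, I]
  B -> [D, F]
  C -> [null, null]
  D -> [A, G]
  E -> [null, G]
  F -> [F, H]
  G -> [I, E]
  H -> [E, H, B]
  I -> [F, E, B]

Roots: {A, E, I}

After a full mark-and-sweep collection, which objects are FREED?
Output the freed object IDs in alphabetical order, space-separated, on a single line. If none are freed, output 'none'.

Answer: C

Derivation:
Roots: A E I
Mark A: refs=G I, marked=A
Mark E: refs=null G, marked=A E
Mark I: refs=F E B, marked=A E I
Mark G: refs=I E, marked=A E G I
Mark F: refs=F H, marked=A E F G I
Mark B: refs=D F, marked=A B E F G I
Mark H: refs=E H B, marked=A B E F G H I
Mark D: refs=A G, marked=A B D E F G H I
Unmarked (collected): C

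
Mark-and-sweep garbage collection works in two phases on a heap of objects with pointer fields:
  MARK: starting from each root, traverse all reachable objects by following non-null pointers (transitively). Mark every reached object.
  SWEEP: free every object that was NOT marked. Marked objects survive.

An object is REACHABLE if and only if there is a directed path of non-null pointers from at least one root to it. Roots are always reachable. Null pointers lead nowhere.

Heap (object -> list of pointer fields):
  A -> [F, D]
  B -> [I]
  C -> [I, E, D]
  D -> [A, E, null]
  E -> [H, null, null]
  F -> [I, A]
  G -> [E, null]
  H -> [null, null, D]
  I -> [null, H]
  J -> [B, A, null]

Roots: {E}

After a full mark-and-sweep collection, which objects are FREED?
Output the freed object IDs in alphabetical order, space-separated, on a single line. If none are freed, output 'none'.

Answer: B C G J

Derivation:
Roots: E
Mark E: refs=H null null, marked=E
Mark H: refs=null null D, marked=E H
Mark D: refs=A E null, marked=D E H
Mark A: refs=F D, marked=A D E H
Mark F: refs=I A, marked=A D E F H
Mark I: refs=null H, marked=A D E F H I
Unmarked (collected): B C G J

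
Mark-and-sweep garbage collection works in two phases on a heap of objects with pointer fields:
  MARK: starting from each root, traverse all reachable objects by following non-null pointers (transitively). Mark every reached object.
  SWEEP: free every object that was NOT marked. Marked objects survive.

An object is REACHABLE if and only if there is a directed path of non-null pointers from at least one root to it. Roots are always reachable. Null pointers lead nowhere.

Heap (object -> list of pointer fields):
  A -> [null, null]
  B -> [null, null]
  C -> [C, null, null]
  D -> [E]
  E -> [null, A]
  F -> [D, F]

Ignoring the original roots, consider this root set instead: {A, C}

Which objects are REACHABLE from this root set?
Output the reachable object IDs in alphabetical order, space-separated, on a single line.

Roots: A C
Mark A: refs=null null, marked=A
Mark C: refs=C null null, marked=A C
Unmarked (collected): B D E F

Answer: A C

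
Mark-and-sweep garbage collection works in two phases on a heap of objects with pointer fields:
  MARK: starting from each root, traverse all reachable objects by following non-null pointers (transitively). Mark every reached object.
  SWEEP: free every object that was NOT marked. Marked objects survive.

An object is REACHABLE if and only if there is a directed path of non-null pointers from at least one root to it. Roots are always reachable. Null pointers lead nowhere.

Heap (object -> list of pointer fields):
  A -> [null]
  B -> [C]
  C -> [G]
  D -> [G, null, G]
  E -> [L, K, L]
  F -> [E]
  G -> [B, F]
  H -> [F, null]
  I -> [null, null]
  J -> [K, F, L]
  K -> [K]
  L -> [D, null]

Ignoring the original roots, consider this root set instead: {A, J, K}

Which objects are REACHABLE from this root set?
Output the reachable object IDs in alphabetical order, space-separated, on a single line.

Answer: A B C D E F G J K L

Derivation:
Roots: A J K
Mark A: refs=null, marked=A
Mark J: refs=K F L, marked=A J
Mark K: refs=K, marked=A J K
Mark F: refs=E, marked=A F J K
Mark L: refs=D null, marked=A F J K L
Mark E: refs=L K L, marked=A E F J K L
Mark D: refs=G null G, marked=A D E F J K L
Mark G: refs=B F, marked=A D E F G J K L
Mark B: refs=C, marked=A B D E F G J K L
Mark C: refs=G, marked=A B C D E F G J K L
Unmarked (collected): H I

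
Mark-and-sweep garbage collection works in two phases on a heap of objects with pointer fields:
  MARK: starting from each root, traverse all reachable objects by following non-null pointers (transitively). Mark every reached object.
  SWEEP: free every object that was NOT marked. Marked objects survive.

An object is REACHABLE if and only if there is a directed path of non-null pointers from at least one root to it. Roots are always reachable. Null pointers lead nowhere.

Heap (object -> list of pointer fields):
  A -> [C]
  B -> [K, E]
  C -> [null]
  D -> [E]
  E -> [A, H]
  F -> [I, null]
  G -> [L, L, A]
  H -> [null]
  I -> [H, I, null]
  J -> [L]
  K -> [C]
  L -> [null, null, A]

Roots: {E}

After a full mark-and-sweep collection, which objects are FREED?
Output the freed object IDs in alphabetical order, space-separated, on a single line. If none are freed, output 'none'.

Answer: B D F G I J K L

Derivation:
Roots: E
Mark E: refs=A H, marked=E
Mark A: refs=C, marked=A E
Mark H: refs=null, marked=A E H
Mark C: refs=null, marked=A C E H
Unmarked (collected): B D F G I J K L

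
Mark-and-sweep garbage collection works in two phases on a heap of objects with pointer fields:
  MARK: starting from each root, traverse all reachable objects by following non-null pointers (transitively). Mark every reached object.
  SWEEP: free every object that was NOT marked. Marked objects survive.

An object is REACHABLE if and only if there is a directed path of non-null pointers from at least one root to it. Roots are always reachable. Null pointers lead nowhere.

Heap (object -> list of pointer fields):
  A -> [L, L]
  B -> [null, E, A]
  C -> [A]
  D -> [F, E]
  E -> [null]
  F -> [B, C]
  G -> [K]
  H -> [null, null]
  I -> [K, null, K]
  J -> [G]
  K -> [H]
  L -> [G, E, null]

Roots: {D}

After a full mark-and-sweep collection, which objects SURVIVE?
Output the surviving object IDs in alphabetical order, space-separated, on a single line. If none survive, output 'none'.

Roots: D
Mark D: refs=F E, marked=D
Mark F: refs=B C, marked=D F
Mark E: refs=null, marked=D E F
Mark B: refs=null E A, marked=B D E F
Mark C: refs=A, marked=B C D E F
Mark A: refs=L L, marked=A B C D E F
Mark L: refs=G E null, marked=A B C D E F L
Mark G: refs=K, marked=A B C D E F G L
Mark K: refs=H, marked=A B C D E F G K L
Mark H: refs=null null, marked=A B C D E F G H K L
Unmarked (collected): I J

Answer: A B C D E F G H K L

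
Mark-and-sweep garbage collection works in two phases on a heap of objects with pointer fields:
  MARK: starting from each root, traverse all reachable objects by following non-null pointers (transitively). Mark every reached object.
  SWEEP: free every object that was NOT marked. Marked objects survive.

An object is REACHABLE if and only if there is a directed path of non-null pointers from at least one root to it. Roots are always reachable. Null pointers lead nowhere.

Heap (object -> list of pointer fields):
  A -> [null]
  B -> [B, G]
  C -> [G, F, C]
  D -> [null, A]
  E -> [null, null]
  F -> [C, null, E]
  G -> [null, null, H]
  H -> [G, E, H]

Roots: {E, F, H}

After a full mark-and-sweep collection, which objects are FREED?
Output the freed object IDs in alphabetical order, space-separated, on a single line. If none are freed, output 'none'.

Answer: A B D

Derivation:
Roots: E F H
Mark E: refs=null null, marked=E
Mark F: refs=C null E, marked=E F
Mark H: refs=G E H, marked=E F H
Mark C: refs=G F C, marked=C E F H
Mark G: refs=null null H, marked=C E F G H
Unmarked (collected): A B D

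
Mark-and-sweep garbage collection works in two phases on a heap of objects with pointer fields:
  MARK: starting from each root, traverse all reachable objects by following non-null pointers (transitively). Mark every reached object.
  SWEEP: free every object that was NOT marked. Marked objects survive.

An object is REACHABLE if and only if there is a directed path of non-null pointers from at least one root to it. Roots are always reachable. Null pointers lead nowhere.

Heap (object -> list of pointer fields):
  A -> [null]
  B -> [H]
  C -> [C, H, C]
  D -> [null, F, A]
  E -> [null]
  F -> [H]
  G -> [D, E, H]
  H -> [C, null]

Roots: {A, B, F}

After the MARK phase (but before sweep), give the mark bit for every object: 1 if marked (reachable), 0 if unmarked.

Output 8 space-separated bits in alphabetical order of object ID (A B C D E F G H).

Answer: 1 1 1 0 0 1 0 1

Derivation:
Roots: A B F
Mark A: refs=null, marked=A
Mark B: refs=H, marked=A B
Mark F: refs=H, marked=A B F
Mark H: refs=C null, marked=A B F H
Mark C: refs=C H C, marked=A B C F H
Unmarked (collected): D E G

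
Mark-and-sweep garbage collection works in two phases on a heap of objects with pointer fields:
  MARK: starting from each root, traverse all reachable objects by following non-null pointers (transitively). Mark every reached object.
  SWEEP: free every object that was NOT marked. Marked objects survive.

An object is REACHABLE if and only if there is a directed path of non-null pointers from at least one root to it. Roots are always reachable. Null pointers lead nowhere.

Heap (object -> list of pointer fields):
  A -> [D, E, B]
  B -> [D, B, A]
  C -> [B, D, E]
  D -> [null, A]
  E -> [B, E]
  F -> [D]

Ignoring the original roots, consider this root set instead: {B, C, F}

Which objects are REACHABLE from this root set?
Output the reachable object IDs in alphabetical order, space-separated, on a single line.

Roots: B C F
Mark B: refs=D B A, marked=B
Mark C: refs=B D E, marked=B C
Mark F: refs=D, marked=B C F
Mark D: refs=null A, marked=B C D F
Mark A: refs=D E B, marked=A B C D F
Mark E: refs=B E, marked=A B C D E F
Unmarked (collected): (none)

Answer: A B C D E F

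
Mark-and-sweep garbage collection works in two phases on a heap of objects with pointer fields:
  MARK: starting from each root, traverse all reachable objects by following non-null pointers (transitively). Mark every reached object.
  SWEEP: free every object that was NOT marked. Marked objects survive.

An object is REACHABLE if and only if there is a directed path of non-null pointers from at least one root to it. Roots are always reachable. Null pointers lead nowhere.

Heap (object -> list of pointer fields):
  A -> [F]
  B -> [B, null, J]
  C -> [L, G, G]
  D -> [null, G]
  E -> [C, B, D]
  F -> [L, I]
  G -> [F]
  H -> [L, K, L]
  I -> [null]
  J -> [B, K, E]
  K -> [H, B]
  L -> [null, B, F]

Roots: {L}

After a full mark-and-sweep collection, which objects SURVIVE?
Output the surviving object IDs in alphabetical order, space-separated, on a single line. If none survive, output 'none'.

Roots: L
Mark L: refs=null B F, marked=L
Mark B: refs=B null J, marked=B L
Mark F: refs=L I, marked=B F L
Mark J: refs=B K E, marked=B F J L
Mark I: refs=null, marked=B F I J L
Mark K: refs=H B, marked=B F I J K L
Mark E: refs=C B D, marked=B E F I J K L
Mark H: refs=L K L, marked=B E F H I J K L
Mark C: refs=L G G, marked=B C E F H I J K L
Mark D: refs=null G, marked=B C D E F H I J K L
Mark G: refs=F, marked=B C D E F G H I J K L
Unmarked (collected): A

Answer: B C D E F G H I J K L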